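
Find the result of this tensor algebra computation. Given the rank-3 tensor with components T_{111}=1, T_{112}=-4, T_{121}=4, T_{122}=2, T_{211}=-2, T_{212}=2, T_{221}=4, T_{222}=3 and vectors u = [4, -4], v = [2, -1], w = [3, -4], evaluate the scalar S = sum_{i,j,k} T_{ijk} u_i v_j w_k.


S = sum over i,j,k of T_{ijk} u_i v_j w_k. Expanding all 8 terms:
T_{111}*u_1*v_1*w_1 = 1*4*2*3 = 24  (running total: 24)
T_{112}*u_1*v_1*w_2 = -4*4*2*-4 = 128  (running total: 152)
T_{121}*u_1*v_2*w_1 = 4*4*-1*3 = -48  (running total: 104)
T_{122}*u_1*v_2*w_2 = 2*4*-1*-4 = 32  (running total: 136)
T_{211}*u_2*v_1*w_1 = -2*-4*2*3 = 48  (running total: 184)
T_{212}*u_2*v_1*w_2 = 2*-4*2*-4 = 64  (running total: 248)
T_{221}*u_2*v_2*w_1 = 4*-4*-1*3 = 48  (running total: 296)
T_{222}*u_2*v_2*w_2 = 3*-4*-1*-4 = -48  (running total: 248)
S = 248

248


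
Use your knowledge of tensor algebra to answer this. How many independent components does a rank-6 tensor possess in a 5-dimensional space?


The number of components of a rank-r tensor in d dimensions is d^r.
Here d = 5 and r = 6.
5^6 = 15625

15625


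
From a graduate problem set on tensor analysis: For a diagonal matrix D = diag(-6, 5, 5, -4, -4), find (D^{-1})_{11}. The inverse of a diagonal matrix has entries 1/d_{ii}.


For a diagonal matrix, the inverse has entries (D^{-1})_{ii} = 1/d_{ii}.
The diagonal entries are: d_{11} = -6, d_{22} = 5, d_{33} = 5, d_{44} = -4, d_{55} = -4
We need (D^{-1})_{11} = 1/d_{11} = 1/-6 = -1/6

-1/6


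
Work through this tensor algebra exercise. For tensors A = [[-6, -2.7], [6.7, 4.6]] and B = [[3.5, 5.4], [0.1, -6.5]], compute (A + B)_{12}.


Tensor addition is component-wise: (A + B)_{ij} = A_{ij} + B_{ij}.
A_{12} = -2.7
B_{12} = 5.4
(A + B)_{12} = -2.7 + 5.4 = 2.7

2.7


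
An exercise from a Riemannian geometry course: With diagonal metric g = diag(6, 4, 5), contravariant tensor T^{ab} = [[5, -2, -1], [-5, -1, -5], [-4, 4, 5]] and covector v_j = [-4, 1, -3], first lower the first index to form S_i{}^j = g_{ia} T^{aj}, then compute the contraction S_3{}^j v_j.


Step 1: lower the first index. For a diagonal metric, g_{ia} T^{aj} = g_{ii} T^{ij} (no sum on i).
g_{33} = 5
S_3{}^1 = 5 * T^{31} = 5 * -4 = -20
S_3{}^2 = 5 * T^{32} = 5 * 4 = 20
S_3{}^3 = 5 * T^{33} = 5 * 5 = 25
Step 2: contract S_3{}^j with v_j.
S_3{}^1 * v_1 = -20 * -4 = 80
S_3{}^2 * v_2 = 20 * 1 = 20
S_3{}^3 * v_3 = 25 * -3 = -75
Result = 80 + 20 + -75 = 25

25


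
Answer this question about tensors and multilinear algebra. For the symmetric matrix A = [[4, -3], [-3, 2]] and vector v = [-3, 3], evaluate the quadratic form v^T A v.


First compute Av:
(Av)_1 = 4*-3 + -3*3 = -21
(Av)_2 = -3*-3 + 2*3 = 15
Av = [-21, 15]
Then v^T (Av) = -3*-21 + 3*15
= 63 + 45 = 108

108


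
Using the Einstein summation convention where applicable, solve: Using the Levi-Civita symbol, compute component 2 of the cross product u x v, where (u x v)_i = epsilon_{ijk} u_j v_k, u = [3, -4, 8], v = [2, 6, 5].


(u x v)_2 = sum_{j,k} epsilon_{2jk} u_j v_k. Only permutations of (1,2,3) contribute; the two non-zero terms are:
eps_{213} u_1 v_3 = -1 * 3 * 5 = -15
eps_{231} u_3 v_1 = 1 * 8 * 2 = 16
(u x v)_2 = 1

1


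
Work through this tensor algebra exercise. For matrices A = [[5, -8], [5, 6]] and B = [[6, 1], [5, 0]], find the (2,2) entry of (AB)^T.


(AB)^T_{ij} = (AB)_{ji} = sum_k A_{jk} B_{ki}.
For i=2, j=2 we need (AB)_{22}:
A_{21} * B_{12} = 5 * 1 = 5
A_{22} * B_{22} = 6 * 0 = 0
Sum = 5 + 0 = 5

5


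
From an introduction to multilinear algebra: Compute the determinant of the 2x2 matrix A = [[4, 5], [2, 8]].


For a 2x2 matrix [[a, b], [c, d]], det = a*d - b*c.
a = 4, b = 5, c = 2, d = 8
a*d = 4 * 8 = 32
b*c = 5 * 2 = 10
det = 32 - 10 = 22

22


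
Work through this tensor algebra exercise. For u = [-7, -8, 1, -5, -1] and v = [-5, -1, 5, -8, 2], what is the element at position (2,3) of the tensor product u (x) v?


The outer product entry T_{ij} = u_i * v_j.
We need i=2, j=3.
u_2 = -8, v_3 = 5
T_{2,3} = -8 * 5 = -40

-40


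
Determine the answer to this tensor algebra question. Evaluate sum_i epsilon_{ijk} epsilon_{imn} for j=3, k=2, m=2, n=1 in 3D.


Using the identity: epsilon_{ijk} epsilon_{imn} = delta_{jm} delta_{kn} - delta_{jn} delta_{km}.
delta_{32} = 0
delta_{21} = 0
delta_{31} = 0
delta_{22} = 1
Result = 0 * 0 - 0 * 1 = 0 - 0 = 0

0


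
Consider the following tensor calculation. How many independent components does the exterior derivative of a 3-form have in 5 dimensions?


The exterior derivative of a p-form is a (p+1)-form.
Its number of independent components is C(n, p+1).
n = 5, p+1 = 4
C(5, 4) = 5

5


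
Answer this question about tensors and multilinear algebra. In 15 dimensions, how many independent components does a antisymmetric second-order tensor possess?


A antisymmetric rank-2 tensor in d dimensions has d(d-1)/2 independent components.
d = 15
d(d-1)/2 = 15 * 14 / 2 = 210 / 2 = 105

105


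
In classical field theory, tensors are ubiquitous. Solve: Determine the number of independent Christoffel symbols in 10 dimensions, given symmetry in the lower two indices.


Christoffel symbols Gamma^k_{ij} are symmetric in i,j, so there are d * d(d+1)/2 independent symbols.
d = 10
d(d+1)/2 = 10 * 11 / 2 = 55
Total = 10 * 55 = 550

550


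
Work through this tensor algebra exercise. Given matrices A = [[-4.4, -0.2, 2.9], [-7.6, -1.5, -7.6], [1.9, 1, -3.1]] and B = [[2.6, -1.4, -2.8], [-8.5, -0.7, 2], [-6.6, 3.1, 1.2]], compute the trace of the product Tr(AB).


Tr(AB) = sum_i (AB)_{ii} where (AB)_{ii} = sum_k A_{ik} B_{ki}.
(AB)_{11} = -4.4*2.6 + -0.2*-8.5 + 2.9*-6.6 = -28.88
(AB)_{22} = -7.6*-1.4 + -1.5*-0.7 + -7.6*3.1 = -11.87
(AB)_{33} = 1.9*-2.8 + 1*2 + -3.1*1.2 = -7.04
Tr(AB) = -28.88 + -11.87 + -7.04 = -47.79

-47.79


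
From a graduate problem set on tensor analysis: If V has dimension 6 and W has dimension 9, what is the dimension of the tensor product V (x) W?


The dimension of a tensor product is the product of dimensions.
dim(V) = 6, dim(W) = 9
dim(V (x) W) = 6 * 9 = 54

54


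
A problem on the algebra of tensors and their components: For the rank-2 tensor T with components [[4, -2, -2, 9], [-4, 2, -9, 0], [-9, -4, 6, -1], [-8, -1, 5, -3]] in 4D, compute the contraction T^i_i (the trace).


The contraction (trace) of a rank-2 tensor is the sum of its diagonal elements.
Diagonal entries: A[1,1] = 4, A[2,2] = 2, A[3,3] = 6, A[4,4] = -3
Tr(A) = 4 + 2 + 6 + -3 = 9

9


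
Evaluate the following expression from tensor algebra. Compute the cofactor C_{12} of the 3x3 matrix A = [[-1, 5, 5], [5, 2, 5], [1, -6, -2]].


To find cofactor C_{12}, delete row 1 and column 2.
The resulting 2x2 submatrix is: [[5, 5], [1, -2]]
Minor M_{12} = 5*-2 - 5*1
  = -10 - 5 = -15
Sign = (-1)^(1+2) = (-1)^3 = -1
Cofactor C_{12} = -1 * -15 = 15

15


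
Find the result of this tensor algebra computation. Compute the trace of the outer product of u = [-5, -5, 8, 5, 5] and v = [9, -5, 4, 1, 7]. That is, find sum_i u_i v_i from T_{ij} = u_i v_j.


The outer product gives T_{ij} = u_i v_j.
The trace (contraction) is Tr(T) = sum_i T_{ii} = sum_i u_i v_i.
Diagonal entries:
T_{11} = u_1 * v_1 = -5 * 9 = -45
T_{22} = u_2 * v_2 = -5 * -5 = 25
T_{33} = u_3 * v_3 = 8 * 4 = 32
T_{44} = u_4 * v_4 = 5 * 1 = 5
T_{55} = u_5 * v_5 = 5 * 7 = 35
Tr(T) = -45 + 25 + 32 + 5 + 35 = 52

52


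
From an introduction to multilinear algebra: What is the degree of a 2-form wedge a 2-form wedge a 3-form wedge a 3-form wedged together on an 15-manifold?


The degree of a wedge product is the sum of the degrees of the individual forms.
Degrees: 2, 2, 3, 3
Total degree = 2 + 2 + 3 + 3 = 10

10


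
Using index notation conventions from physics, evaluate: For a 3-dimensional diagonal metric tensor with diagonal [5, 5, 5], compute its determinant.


For a diagonal metric, the determinant is the product of diagonal entries.
Diagonal entries: 5, 5, 5
det(g) = 5 * 5 * 5 = 125

125


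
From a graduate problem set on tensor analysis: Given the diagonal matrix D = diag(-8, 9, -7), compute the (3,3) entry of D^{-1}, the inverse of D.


For a diagonal matrix, the inverse has entries (D^{-1})_{ii} = 1/d_{ii}.
The diagonal entries are: d_{11} = -8, d_{22} = 9, d_{33} = -7
We need (D^{-1})_{33} = 1/d_{33} = 1/-7 = -1/7

-1/7


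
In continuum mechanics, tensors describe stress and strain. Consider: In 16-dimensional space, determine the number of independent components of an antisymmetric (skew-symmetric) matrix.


An antisymmetric rank-2 tensor satisfies A_{ij} = -A_{ji}, so diagonal entries are zero.
The independent components are the upper-triangular entries: C(n, 2) = n(n-1)/2.
n = 16
C(16, 2) = 16 * 15 / 2 = 240 / 2 = 120

120


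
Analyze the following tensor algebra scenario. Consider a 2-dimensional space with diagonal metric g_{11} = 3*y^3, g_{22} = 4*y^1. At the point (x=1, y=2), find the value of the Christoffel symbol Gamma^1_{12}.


For a diagonal metric, Gamma^k_{ij} = (1/2) g^{kk} (dg_{ik}/dx_j + dg_{jk}/dx_i - dg_{ij}/dx_k).
The metric is diagonal, so g_{ab} = 0 for a != b.
At the given point: g_{11} = 24, g_{22} = 8
g^{11} = 1/24
dg_{11}/dx_2 = dg_{11}/dx_2 = 36
dg_{21}/dx_1 = 0 (off-diagonal)
dg_{12}/dx_1 = 0 (off-diagonal)
Numerator = 36 + 0 - 0 = 36
Gamma^1_{12} = 36 / (2 * 24) = 3/4

3/4


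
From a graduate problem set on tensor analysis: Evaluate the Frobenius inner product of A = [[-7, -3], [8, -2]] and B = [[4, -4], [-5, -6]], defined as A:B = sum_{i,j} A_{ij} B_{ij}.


A:B = sum over all i,j of A_{ij} * B_{ij}.
Row 1: -7*4=-28, -3*-4=12 => row sum = -16
Row 2: 8*-5=-40, -2*-6=12 => row sum = -28
Total = -16 + -28 = -44

-44


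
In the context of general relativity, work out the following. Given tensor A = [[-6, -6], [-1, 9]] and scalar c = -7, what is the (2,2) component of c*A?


Scalar multiplication: (cA)_{ij} = c * A_{ij}.
c = -7
A_{22} = 9
(cA)_{22} = -7 * 9 = -63

-63


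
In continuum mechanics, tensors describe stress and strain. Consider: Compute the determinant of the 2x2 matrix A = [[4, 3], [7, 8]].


For a 2x2 matrix [[a, b], [c, d]], det = a*d - b*c.
a = 4, b = 3, c = 7, d = 8
a*d = 4 * 8 = 32
b*c = 3 * 7 = 21
det = 32 - 21 = 11

11


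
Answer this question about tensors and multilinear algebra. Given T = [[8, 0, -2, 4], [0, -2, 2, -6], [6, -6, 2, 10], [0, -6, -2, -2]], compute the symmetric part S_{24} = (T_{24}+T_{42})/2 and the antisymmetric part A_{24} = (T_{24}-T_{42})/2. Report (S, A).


T_{24} = -6
T_{42} = -6
S_{24} = (-6 + -6)/2 = -12/2 = -6
A_{24} = (-6 - -6)/2 = 0/2 = 0
Check: S + A = -6 + 0 = -6 = T_{24}.

(-6, 0)


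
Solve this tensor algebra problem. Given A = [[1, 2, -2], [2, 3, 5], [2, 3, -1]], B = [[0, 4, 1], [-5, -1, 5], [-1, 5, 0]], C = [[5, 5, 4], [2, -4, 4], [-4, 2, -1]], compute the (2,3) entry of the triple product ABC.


(ABC)_{23} = sum_m (AB)_{2m} C_{m3}. First compute row 2 of AB.
(AB)_{21} = 2*0 + 3*-5 + 5*-1 = -20
(AB)_{22} = 2*4 + 3*-1 + 5*5 = 30
(AB)_{23} = 2*1 + 3*5 + 5*0 = 17
Now contract with column 3 of C:
(AB)_{21} * C_{13} = -20 * 4 = -80
(AB)_{22} * C_{23} = 30 * 4 = 120
(AB)_{23} * C_{33} = 17 * -1 = -17
(ABC)_{23} = -80 + 120 + -17 = 23

23


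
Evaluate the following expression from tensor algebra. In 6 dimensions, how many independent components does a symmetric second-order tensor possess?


A symmetric rank-2 tensor in d dimensions has d(d+1)/2 independent components.
d = 6
d(d+1)/2 = 6 * 7 / 2 = 42 / 2 = 21

21


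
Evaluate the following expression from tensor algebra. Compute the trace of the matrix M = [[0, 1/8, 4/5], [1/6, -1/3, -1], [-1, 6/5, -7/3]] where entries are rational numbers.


The trace is the sum of diagonal entries.
Diagonal: M[1,1] = 0, M[2,2] = -1/3, M[3,3] = -7/3
Tr(M) = 0 + -1/3 + -7/3
Computing step by step:
After adding M[1,1]: 0
After adding M[2,2]: -1/3
After adding M[3,3]: -8/3
Tr(M) = -8/3

-8/3


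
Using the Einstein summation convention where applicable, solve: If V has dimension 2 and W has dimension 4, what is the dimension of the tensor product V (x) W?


The dimension of a tensor product is the product of dimensions.
dim(V) = 2, dim(W) = 4
dim(V (x) W) = 2 * 4 = 8

8


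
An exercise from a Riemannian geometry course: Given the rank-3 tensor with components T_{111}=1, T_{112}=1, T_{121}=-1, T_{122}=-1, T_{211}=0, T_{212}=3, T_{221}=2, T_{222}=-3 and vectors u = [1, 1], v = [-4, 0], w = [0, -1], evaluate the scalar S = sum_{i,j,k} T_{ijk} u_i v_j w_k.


S = sum over i,j,k of T_{ijk} u_i v_j w_k. Expanding all 8 terms:
T_{111}*u_1*v_1*w_1 = 1*1*-4*0 = 0  (running total: 0)
T_{112}*u_1*v_1*w_2 = 1*1*-4*-1 = 4  (running total: 4)
T_{121}*u_1*v_2*w_1 = -1*1*0*0 = 0  (running total: 4)
T_{122}*u_1*v_2*w_2 = -1*1*0*-1 = 0  (running total: 4)
T_{211}*u_2*v_1*w_1 = 0*1*-4*0 = 0  (running total: 4)
T_{212}*u_2*v_1*w_2 = 3*1*-4*-1 = 12  (running total: 16)
T_{221}*u_2*v_2*w_1 = 2*1*0*0 = 0  (running total: 16)
T_{222}*u_2*v_2*w_2 = -3*1*0*-1 = 0  (running total: 16)
S = 16

16


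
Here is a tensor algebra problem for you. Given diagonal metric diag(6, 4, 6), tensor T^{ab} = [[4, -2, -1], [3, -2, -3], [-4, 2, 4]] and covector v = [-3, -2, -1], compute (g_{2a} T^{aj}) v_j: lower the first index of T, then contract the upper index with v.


Step 1: lower the first index. For a diagonal metric, g_{ia} T^{aj} = g_{ii} T^{ij} (no sum on i).
g_{22} = 4
S_2{}^1 = 4 * T^{21} = 4 * 3 = 12
S_2{}^2 = 4 * T^{22} = 4 * -2 = -8
S_2{}^3 = 4 * T^{23} = 4 * -3 = -12
Step 2: contract S_2{}^j with v_j.
S_2{}^1 * v_1 = 12 * -3 = -36
S_2{}^2 * v_2 = -8 * -2 = 16
S_2{}^3 * v_3 = -12 * -1 = 12
Result = -36 + 16 + 12 = -8

-8


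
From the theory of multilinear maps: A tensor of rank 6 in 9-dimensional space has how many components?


The number of components of a rank-r tensor in d dimensions is d^r.
Here d = 9 and r = 6.
9^6 = 531441

531441


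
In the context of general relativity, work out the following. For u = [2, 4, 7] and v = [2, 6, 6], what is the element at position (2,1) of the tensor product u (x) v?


The outer product entry T_{ij} = u_i * v_j.
We need i=2, j=1.
u_2 = 4, v_1 = 2
T_{2,1} = 4 * 2 = 8

8


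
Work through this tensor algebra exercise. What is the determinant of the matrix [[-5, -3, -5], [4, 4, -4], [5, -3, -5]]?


Expanding along the first row, det(A) = a11*M_11 - a12*M_12 + a13*M_13, where M_1j is the (1,j) minor.
Minor M_11 = 4*-5 - -4*-3 = -32
Minor M_12 = 4*-5 - -4*5 = 0
Minor M_13 = 4*-3 - 4*5 = -32
det = -5*(-32) - -3*(0) + -5*(-32)
    = 160 - 0 + 160
    = 320

320


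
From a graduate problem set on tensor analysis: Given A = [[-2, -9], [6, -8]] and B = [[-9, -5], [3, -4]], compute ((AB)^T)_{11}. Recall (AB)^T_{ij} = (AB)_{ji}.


(AB)^T_{ij} = (AB)_{ji} = sum_k A_{jk} B_{ki}.
For i=1, j=1 we need (AB)_{11}:
A_{11} * B_{11} = -2 * -9 = 18
A_{12} * B_{21} = -9 * 3 = -27
Sum = 18 + -27 = -9

-9


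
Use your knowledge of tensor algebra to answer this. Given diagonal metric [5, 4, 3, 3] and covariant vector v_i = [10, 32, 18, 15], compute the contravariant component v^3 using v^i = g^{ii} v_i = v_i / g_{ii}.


To raise an index with a diagonal metric: v^i = v_i / g_{ii}.
For index 3: v_3 = 18, g_{33} = 3
v^3 = 18 / 3 = 6

6


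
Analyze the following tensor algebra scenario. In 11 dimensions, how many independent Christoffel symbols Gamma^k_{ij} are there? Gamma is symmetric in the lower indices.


Christoffel symbols Gamma^k_{ij} are symmetric in i,j, so there are d * d(d+1)/2 independent symbols.
d = 11
d(d+1)/2 = 11 * 12 / 2 = 66
Total = 11 * 66 = 726

726


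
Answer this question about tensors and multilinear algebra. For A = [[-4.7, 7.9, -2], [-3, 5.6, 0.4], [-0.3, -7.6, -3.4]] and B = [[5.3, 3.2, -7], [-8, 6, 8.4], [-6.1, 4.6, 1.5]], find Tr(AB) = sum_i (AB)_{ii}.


Tr(AB) = sum_i (AB)_{ii} where (AB)_{ii} = sum_k A_{ik} B_{ki}.
(AB)_{11} = -4.7*5.3 + 7.9*-8 + -2*-6.1 = -75.91
(AB)_{22} = -3*3.2 + 5.6*6 + 0.4*4.6 = 25.84
(AB)_{33} = -0.3*-7 + -7.6*8.4 + -3.4*1.5 = -66.84
Tr(AB) = -75.91 + 25.84 + -66.84 = -116.91

-116.91


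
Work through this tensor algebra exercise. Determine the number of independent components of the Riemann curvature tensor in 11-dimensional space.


The Riemann tensor in d dimensions has d^2(d^2 - 1)/12 independent components.
d = 11, so d^2 = 121
d^2 - 1 = 120
d^2(d^2 - 1) = 121 * 120 = 14520
Divide by 12: 14520 / 12 = 1210

1210


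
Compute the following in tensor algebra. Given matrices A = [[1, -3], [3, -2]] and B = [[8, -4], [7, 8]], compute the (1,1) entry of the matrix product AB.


(AB)_{ij} = sum_k A_{ik} B_{kj}.
For i=1, j=1:
A_{11} * B_{11} = 1 * 8 = 8
A_{12} * B_{21} = -3 * 7 = -21
Sum = 8 + -21 = -13

-13


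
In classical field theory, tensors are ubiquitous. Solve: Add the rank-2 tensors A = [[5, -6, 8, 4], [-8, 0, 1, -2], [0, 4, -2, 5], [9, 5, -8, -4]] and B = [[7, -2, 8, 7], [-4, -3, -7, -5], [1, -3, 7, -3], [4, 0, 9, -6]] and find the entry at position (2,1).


Tensor addition is component-wise: (A + B)_{ij} = A_{ij} + B_{ij}.
A_{21} = -8
B_{21} = -4
(A + B)_{21} = -8 + -4 = -12

-12


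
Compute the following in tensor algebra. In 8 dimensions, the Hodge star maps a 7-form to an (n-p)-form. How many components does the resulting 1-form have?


The Hodge dual of a p-form on an n-dimensional manifold is an (n-p)-form.
n = 8, p = 7, so dual degree = 8 - 7 = 1
The number of components is C(n, n-p) = C(8, 1) = 8

8


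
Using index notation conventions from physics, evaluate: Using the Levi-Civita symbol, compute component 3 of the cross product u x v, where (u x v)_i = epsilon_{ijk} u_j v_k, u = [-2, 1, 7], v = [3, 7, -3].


(u x v)_3 = sum_{j,k} epsilon_{3jk} u_j v_k. Only permutations of (1,2,3) contribute; the two non-zero terms are:
eps_{312} u_1 v_2 = 1 * -2 * 7 = -14
eps_{321} u_2 v_1 = -1 * 1 * 3 = -3
(u x v)_3 = -17

-17


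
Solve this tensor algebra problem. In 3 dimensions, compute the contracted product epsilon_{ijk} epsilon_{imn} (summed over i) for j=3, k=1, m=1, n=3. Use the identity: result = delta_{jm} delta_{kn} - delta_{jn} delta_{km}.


Using the identity: epsilon_{ijk} epsilon_{imn} = delta_{jm} delta_{kn} - delta_{jn} delta_{km}.
delta_{31} = 0
delta_{13} = 0
delta_{33} = 1
delta_{11} = 1
Result = 0 * 0 - 1 * 1 = 0 - 1 = -1

-1


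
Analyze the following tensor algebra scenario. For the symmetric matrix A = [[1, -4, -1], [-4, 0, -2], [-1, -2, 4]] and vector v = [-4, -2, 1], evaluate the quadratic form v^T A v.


First compute Av:
(Av)_1 = 1*-4 + -4*-2 + -1*1 = 3
(Av)_2 = -4*-4 + 0*-2 + -2*1 = 14
(Av)_3 = -1*-4 + -2*-2 + 4*1 = 12
Av = [3, 14, 12]
Then v^T (Av) = -4*3 + -2*14 + 1*12
= -12 + -28 + 12 = -28

-28


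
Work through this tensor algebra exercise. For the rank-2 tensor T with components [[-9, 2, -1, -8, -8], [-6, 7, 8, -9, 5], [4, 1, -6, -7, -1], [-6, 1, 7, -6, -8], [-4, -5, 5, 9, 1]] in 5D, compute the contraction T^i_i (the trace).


The contraction (trace) of a rank-2 tensor is the sum of its diagonal elements.
Diagonal entries: A[1,1] = -9, A[2,2] = 7, A[3,3] = -6, A[4,4] = -6, A[5,5] = 1
Tr(A) = -9 + 7 + -6 + -6 + 1 = -13

-13


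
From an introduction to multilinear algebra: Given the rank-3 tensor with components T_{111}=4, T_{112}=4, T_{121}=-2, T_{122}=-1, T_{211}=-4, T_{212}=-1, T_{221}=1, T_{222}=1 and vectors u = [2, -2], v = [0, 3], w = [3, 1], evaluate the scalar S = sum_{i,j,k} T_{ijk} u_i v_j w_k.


S = sum over i,j,k of T_{ijk} u_i v_j w_k. Expanding all 8 terms:
T_{111}*u_1*v_1*w_1 = 4*2*0*3 = 0  (running total: 0)
T_{112}*u_1*v_1*w_2 = 4*2*0*1 = 0  (running total: 0)
T_{121}*u_1*v_2*w_1 = -2*2*3*3 = -36  (running total: -36)
T_{122}*u_1*v_2*w_2 = -1*2*3*1 = -6  (running total: -42)
T_{211}*u_2*v_1*w_1 = -4*-2*0*3 = 0  (running total: -42)
T_{212}*u_2*v_1*w_2 = -1*-2*0*1 = 0  (running total: -42)
T_{221}*u_2*v_2*w_1 = 1*-2*3*3 = -18  (running total: -60)
T_{222}*u_2*v_2*w_2 = 1*-2*3*1 = -6  (running total: -66)
S = -66

-66


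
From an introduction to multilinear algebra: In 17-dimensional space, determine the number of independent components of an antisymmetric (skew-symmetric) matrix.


An antisymmetric rank-2 tensor satisfies A_{ij} = -A_{ji}, so diagonal entries are zero.
The independent components are the upper-triangular entries: C(n, 2) = n(n-1)/2.
n = 17
C(17, 2) = 17 * 16 / 2 = 272 / 2 = 136

136


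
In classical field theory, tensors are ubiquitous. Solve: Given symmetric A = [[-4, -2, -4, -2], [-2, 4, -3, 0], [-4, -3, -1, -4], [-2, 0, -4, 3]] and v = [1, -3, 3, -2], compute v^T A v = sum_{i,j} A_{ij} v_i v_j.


First compute Av:
(Av)_1 = -4*1 + -2*-3 + -4*3 + -2*-2 = -6
(Av)_2 = -2*1 + 4*-3 + -3*3 + 0*-2 = -23
(Av)_3 = -4*1 + -3*-3 + -1*3 + -4*-2 = 10
(Av)_4 = -2*1 + 0*-3 + -4*3 + 3*-2 = -20
Av = [-6, -23, 10, -20]
Then v^T (Av) = 1*-6 + -3*-23 + 3*10 + -2*-20
= -6 + 69 + 30 + 40 = 133

133


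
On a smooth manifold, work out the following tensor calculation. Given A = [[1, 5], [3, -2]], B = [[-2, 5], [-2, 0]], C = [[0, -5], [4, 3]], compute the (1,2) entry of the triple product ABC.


(ABC)_{12} = sum_m (AB)_{1m} C_{m2}. First compute row 1 of AB.
(AB)_{11} = 1*-2 + 5*-2 = -12
(AB)_{12} = 1*5 + 5*0 = 5
Now contract with column 2 of C:
(AB)_{11} * C_{12} = -12 * -5 = 60
(AB)_{12} * C_{22} = 5 * 3 = 15
(ABC)_{12} = 60 + 15 = 75

75


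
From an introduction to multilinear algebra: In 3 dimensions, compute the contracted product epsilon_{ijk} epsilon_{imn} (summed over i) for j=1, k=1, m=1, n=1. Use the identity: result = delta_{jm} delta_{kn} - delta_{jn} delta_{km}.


Using the identity: epsilon_{ijk} epsilon_{imn} = delta_{jm} delta_{kn} - delta_{jn} delta_{km}.
delta_{11} = 1
delta_{11} = 1
delta_{11} = 1
delta_{11} = 1
Result = 1 * 1 - 1 * 1 = 1 - 1 = 0

0


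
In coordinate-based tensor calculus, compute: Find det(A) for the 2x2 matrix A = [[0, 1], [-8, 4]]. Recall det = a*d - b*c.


For a 2x2 matrix [[a, b], [c, d]], det = a*d - b*c.
a = 0, b = 1, c = -8, d = 4
a*d = 0 * 4 = 0
b*c = 1 * -8 = -8
det = 0 - -8 = 8

8


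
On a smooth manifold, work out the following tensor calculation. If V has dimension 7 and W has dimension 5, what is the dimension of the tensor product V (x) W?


The dimension of a tensor product is the product of dimensions.
dim(V) = 7, dim(W) = 5
dim(V (x) W) = 7 * 5 = 35

35


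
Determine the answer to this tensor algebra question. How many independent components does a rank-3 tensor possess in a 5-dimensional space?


The number of components of a rank-r tensor in d dimensions is d^r.
Here d = 5 and r = 3.
5^3 = 125

125


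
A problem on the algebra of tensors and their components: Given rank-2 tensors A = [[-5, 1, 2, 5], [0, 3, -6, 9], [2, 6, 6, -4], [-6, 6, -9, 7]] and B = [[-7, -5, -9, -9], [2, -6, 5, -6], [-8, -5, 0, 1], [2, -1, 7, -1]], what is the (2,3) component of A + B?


Tensor addition is component-wise: (A + B)_{ij} = A_{ij} + B_{ij}.
A_{23} = -6
B_{23} = 5
(A + B)_{23} = -6 + 5 = -1

-1


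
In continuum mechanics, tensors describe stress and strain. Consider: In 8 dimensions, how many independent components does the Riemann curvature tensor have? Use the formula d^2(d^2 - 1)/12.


The Riemann tensor in d dimensions has d^2(d^2 - 1)/12 independent components.
d = 8, so d^2 = 64
d^2 - 1 = 63
d^2(d^2 - 1) = 64 * 63 = 4032
Divide by 12: 4032 / 12 = 336

336


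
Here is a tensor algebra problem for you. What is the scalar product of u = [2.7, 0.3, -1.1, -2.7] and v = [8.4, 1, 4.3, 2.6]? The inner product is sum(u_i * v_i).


The inner product u . v = sum of u_i * v_i.
Term-by-term: 2.7 * 8.4, 0.3 * 1, -1.1 * 4.3, -2.7 * 2.6
Products: 22.68, 0.3, -4.73, -7.02
Sum = 22.68 + 0.3 + -4.73 + -7.02 = 11.23

11.23


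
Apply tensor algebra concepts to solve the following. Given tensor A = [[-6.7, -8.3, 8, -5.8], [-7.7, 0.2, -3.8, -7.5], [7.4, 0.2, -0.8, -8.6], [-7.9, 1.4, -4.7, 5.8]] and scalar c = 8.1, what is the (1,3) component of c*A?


Scalar multiplication: (cA)_{ij} = c * A_{ij}.
c = 8.1
A_{13} = 8
(cA)_{13} = 8.1 * 8 = 64.8

64.8


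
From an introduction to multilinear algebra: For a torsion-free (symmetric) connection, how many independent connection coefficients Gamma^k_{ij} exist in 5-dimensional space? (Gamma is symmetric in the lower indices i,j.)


Christoffel symbols Gamma^k_{ij} are symmetric in i,j, so there are d * d(d+1)/2 independent symbols.
d = 5
d(d+1)/2 = 5 * 6 / 2 = 15
Total = 5 * 15 = 75

75


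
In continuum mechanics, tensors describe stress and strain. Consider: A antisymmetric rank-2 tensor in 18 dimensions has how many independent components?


A antisymmetric rank-2 tensor in d dimensions has d(d-1)/2 independent components.
d = 18
d(d-1)/2 = 18 * 17 / 2 = 306 / 2 = 153

153


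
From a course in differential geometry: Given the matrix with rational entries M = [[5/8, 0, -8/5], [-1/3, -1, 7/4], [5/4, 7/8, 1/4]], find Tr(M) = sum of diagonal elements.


The trace is the sum of diagonal entries.
Diagonal: M[1,1] = 5/8, M[2,2] = -1, M[3,3] = 1/4
Tr(M) = 5/8 + -1 + 1/4
Computing step by step:
After adding M[1,1]: 5/8
After adding M[2,2]: -3/8
After adding M[3,3]: -1/8
Tr(M) = -1/8

-1/8


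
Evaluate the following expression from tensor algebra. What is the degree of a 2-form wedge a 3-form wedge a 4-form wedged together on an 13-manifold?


The degree of a wedge product is the sum of the degrees of the individual forms.
Degrees: 2, 3, 4
Total degree = 2 + 3 + 4 = 9

9


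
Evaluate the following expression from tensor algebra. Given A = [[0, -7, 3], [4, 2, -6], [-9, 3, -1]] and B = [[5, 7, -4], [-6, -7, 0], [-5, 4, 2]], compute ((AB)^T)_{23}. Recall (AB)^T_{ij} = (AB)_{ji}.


(AB)^T_{ij} = (AB)_{ji} = sum_k A_{jk} B_{ki}.
For i=2, j=3 we need (AB)_{32}:
A_{31} * B_{12} = -9 * 7 = -63
A_{32} * B_{22} = 3 * -7 = -21
A_{33} * B_{32} = -1 * 4 = -4
Sum = -63 + -21 + -4 = -88

-88


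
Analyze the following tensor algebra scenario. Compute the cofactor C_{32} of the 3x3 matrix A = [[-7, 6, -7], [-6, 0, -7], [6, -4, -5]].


To find cofactor C_{32}, delete row 3 and column 2.
The resulting 2x2 submatrix is: [[-7, -7], [-6, -7]]
Minor M_{32} = -7*-7 - -7*-6
  = 49 - 42 = 7
Sign = (-1)^(3+2) = (-1)^5 = -1
Cofactor C_{32} = -1 * 7 = -7

-7


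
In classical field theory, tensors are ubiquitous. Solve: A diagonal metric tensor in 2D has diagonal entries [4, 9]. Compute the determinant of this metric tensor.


For a diagonal metric, the determinant is the product of diagonal entries.
Diagonal entries: 4, 9
det(g) = 4 * 9 = 36

36


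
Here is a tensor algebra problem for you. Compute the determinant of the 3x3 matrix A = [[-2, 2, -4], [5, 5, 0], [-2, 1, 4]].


Expanding along the first row, det(A) = a11*M_11 - a12*M_12 + a13*M_13, where M_1j is the (1,j) minor.
Minor M_11 = 5*4 - 0*1 = 20
Minor M_12 = 5*4 - 0*-2 = 20
Minor M_13 = 5*1 - 5*-2 = 15
det = -2*(20) - 2*(20) + -4*(15)
    = -40 - 40 + -60
    = -140

-140


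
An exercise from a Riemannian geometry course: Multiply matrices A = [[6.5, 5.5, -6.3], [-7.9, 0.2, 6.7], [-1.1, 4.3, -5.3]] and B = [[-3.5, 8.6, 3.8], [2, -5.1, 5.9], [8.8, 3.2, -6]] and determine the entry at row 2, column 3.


(AB)_{ij} = sum_k A_{ik} B_{kj}.
For i=2, j=3:
A_{21} * B_{13} = -7.9 * 3.8 = -30.02
A_{22} * B_{23} = 0.2 * 5.9 = 1.18
A_{23} * B_{33} = 6.7 * -6 = -40.2
Sum = -30.02 + 1.18 + -40.2 = -69.04

-69.04


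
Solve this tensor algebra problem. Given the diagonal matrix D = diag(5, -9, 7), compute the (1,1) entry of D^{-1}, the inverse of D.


For a diagonal matrix, the inverse has entries (D^{-1})_{ii} = 1/d_{ii}.
The diagonal entries are: d_{11} = 5, d_{22} = -9, d_{33} = 7
We need (D^{-1})_{11} = 1/d_{11} = 1/5 = 1/5

1/5


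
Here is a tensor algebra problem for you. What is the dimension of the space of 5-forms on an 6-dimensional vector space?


The dimension of the space of p-forms on an n-dimensional space is C(n, p).
n = 6, p = 5
C(6, 5) = 6! / (5! * 1!) = 6

6


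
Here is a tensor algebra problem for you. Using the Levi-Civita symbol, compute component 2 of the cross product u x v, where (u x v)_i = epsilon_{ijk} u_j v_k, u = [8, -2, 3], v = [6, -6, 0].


(u x v)_2 = sum_{j,k} epsilon_{2jk} u_j v_k. Only permutations of (1,2,3) contribute; the two non-zero terms are:
eps_{213} u_1 v_3 = -1 * 8 * 0 = 0
eps_{231} u_3 v_1 = 1 * 3 * 6 = 18
(u x v)_2 = 18

18


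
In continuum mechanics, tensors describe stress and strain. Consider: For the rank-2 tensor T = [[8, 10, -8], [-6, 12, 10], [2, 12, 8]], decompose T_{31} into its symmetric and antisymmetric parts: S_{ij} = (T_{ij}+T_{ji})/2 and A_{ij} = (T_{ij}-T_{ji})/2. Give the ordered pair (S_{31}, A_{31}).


T_{31} = 2
T_{13} = -8
S_{31} = (2 + -8)/2 = -6/2 = -3
A_{31} = (2 - -8)/2 = 10/2 = 5
Check: S + A = -3 + 5 = 2 = T_{31}.

(-3, 5)


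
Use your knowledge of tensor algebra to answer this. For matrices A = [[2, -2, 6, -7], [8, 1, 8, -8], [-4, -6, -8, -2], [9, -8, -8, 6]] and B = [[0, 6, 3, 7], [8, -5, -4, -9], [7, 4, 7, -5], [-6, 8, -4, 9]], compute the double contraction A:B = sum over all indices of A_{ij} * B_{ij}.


A:B = sum over all i,j of A_{ij} * B_{ij}.
Row 1: 2*0=0, -2*6=-12, 6*3=18, -7*7=-49 => row sum = -43
Row 2: 8*8=64, 1*-5=-5, 8*-4=-32, -8*-9=72 => row sum = 99
Row 3: -4*7=-28, -6*4=-24, -8*7=-56, -2*-5=10 => row sum = -98
Row 4: 9*-6=-54, -8*8=-64, -8*-4=32, 6*9=54 => row sum = -32
Total = -43 + 99 + -98 + -32 = -74

-74


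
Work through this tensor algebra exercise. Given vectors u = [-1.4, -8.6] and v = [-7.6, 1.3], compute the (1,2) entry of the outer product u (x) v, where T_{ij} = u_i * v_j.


The outer product entry T_{ij} = u_i * v_j.
We need i=1, j=2.
u_1 = -1.4, v_2 = 1.3
T_{1,2} = -1.4 * 1.3 = -1.82

-1.82


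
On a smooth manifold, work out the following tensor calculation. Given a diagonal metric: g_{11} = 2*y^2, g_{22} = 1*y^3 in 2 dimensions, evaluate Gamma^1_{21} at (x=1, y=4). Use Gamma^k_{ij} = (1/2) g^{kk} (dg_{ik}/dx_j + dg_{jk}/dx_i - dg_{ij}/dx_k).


For a diagonal metric, Gamma^k_{ij} = (1/2) g^{kk} (dg_{ik}/dx_j + dg_{jk}/dx_i - dg_{ij}/dx_k).
The metric is diagonal, so g_{ab} = 0 for a != b.
At the given point: g_{11} = 32, g_{22} = 64
g^{11} = 1/32
dg_{21}/dx_1 = 0 (off-diagonal)
dg_{11}/dx_2 = dg_{11}/dx_2 = 16
dg_{21}/dx_1 = 0 (off-diagonal)
Numerator = 0 + 16 - 0 = 16
Gamma^1_{21} = 16 / (2 * 32) = 1/4

1/4


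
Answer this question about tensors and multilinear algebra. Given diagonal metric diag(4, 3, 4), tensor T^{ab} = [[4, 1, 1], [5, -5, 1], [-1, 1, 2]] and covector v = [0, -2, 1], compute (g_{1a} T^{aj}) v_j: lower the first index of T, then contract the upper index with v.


Step 1: lower the first index. For a diagonal metric, g_{ia} T^{aj} = g_{ii} T^{ij} (no sum on i).
g_{11} = 4
S_1{}^1 = 4 * T^{11} = 4 * 4 = 16
S_1{}^2 = 4 * T^{12} = 4 * 1 = 4
S_1{}^3 = 4 * T^{13} = 4 * 1 = 4
Step 2: contract S_1{}^j with v_j.
S_1{}^1 * v_1 = 16 * 0 = 0
S_1{}^2 * v_2 = 4 * -2 = -8
S_1{}^3 * v_3 = 4 * 1 = 4
Result = 0 + -8 + 4 = -4

-4


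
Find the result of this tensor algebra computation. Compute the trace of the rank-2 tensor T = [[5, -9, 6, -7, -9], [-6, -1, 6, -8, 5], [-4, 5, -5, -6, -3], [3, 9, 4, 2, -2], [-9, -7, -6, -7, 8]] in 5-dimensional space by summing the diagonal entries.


The contraction (trace) of a rank-2 tensor is the sum of its diagonal elements.
Diagonal entries: A[1,1] = 5, A[2,2] = -1, A[3,3] = -5, A[4,4] = 2, A[5,5] = 8
Tr(A) = 5 + -1 + -5 + 2 + 8 = 9

9


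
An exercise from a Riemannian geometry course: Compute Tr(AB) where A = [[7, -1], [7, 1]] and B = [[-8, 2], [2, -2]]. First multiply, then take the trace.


Tr(AB) = sum_i (AB)_{ii} where (AB)_{ii} = sum_k A_{ik} B_{ki}.
(AB)_{11} = 7*-8 + -1*2 = -58
(AB)_{22} = 7*2 + 1*-2 = 12
Tr(AB) = -58 + 12 = -46

-46


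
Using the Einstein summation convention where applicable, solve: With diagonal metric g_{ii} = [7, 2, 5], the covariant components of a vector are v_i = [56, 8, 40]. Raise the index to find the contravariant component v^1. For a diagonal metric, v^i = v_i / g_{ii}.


To raise an index with a diagonal metric: v^i = v_i / g_{ii}.
For index 1: v_1 = 56, g_{11} = 7
v^1 = 56 / 7 = 8

8


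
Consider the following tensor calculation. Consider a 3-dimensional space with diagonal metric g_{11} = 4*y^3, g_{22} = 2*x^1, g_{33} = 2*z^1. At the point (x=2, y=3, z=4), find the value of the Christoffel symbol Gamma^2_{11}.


For a diagonal metric, Gamma^k_{ij} = (1/2) g^{kk} (dg_{ik}/dx_j + dg_{jk}/dx_i - dg_{ij}/dx_k).
The metric is diagonal, so g_{ab} = 0 for a != b.
At the given point: g_{11} = 108, g_{22} = 4, g_{33} = 8
g^{22} = 1/4
dg_{12}/dx_1 = 0 (off-diagonal)
dg_{12}/dx_1 = 0 (off-diagonal)
dg_{11}/dx_2 = dg_{11}/dx_2 = 108
Numerator = 0 + 0 - 108 = -108
Gamma^2_{11} = -108 / (2 * 4) = -27/2

-27/2


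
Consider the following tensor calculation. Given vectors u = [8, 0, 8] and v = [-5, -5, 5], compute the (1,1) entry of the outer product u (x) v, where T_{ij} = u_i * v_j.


The outer product entry T_{ij} = u_i * v_j.
We need i=1, j=1.
u_1 = 8, v_1 = -5
T_{1,1} = 8 * -5 = -40

-40


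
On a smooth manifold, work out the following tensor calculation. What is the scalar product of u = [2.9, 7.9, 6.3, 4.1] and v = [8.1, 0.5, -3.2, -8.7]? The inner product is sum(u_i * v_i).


The inner product u . v = sum of u_i * v_i.
Term-by-term: 2.9 * 8.1, 7.9 * 0.5, 6.3 * -3.2, 4.1 * -8.7
Products: 23.49, 3.95, -20.16, -35.67
Sum = 23.49 + 3.95 + -20.16 + -35.67 = -28.39

-28.39


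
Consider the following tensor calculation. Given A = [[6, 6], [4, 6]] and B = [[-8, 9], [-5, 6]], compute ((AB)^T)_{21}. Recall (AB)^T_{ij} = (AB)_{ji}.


(AB)^T_{ij} = (AB)_{ji} = sum_k A_{jk} B_{ki}.
For i=2, j=1 we need (AB)_{12}:
A_{11} * B_{12} = 6 * 9 = 54
A_{12} * B_{22} = 6 * 6 = 36
Sum = 54 + 36 = 90

90


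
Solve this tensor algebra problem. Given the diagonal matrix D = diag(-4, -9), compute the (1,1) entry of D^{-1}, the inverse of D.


For a diagonal matrix, the inverse has entries (D^{-1})_{ii} = 1/d_{ii}.
The diagonal entries are: d_{11} = -4, d_{22} = -9
We need (D^{-1})_{11} = 1/d_{11} = 1/-4 = -1/4

-1/4


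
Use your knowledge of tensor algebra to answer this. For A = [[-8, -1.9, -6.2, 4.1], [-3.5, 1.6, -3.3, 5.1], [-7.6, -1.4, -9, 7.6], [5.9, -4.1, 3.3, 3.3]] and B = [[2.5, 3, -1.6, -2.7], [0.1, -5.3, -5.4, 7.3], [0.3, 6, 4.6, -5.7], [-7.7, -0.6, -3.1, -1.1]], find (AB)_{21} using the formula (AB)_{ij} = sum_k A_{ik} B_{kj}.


(AB)_{ij} = sum_k A_{ik} B_{kj}.
For i=2, j=1:
A_{21} * B_{11} = -3.5 * 2.5 = -8.75
A_{22} * B_{21} = 1.6 * 0.1 = 0.16
A_{23} * B_{31} = -3.3 * 0.3 = -0.99
A_{24} * B_{41} = 5.1 * -7.7 = -39.27
Sum = -8.75 + 0.16 + -0.99 + -39.27 = -48.85

-48.85


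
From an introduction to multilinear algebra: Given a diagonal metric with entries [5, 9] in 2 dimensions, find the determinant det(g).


For a diagonal metric, the determinant is the product of diagonal entries.
Diagonal entries: 5, 9
det(g) = 5 * 9 = 45

45


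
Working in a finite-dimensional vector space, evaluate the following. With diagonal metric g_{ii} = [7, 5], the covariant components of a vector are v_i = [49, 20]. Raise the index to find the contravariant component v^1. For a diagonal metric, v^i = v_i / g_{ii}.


To raise an index with a diagonal metric: v^i = v_i / g_{ii}.
For index 1: v_1 = 49, g_{11} = 7
v^1 = 49 / 7 = 7

7


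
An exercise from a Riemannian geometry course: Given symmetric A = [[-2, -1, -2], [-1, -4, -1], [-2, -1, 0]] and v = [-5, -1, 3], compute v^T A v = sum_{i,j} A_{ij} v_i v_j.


First compute Av:
(Av)_1 = -2*-5 + -1*-1 + -2*3 = 5
(Av)_2 = -1*-5 + -4*-1 + -1*3 = 6
(Av)_3 = -2*-5 + -1*-1 + 0*3 = 11
Av = [5, 6, 11]
Then v^T (Av) = -5*5 + -1*6 + 3*11
= -25 + -6 + 33 = 2

2


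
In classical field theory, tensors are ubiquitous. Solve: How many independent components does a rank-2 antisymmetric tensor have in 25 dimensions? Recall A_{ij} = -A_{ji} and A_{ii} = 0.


An antisymmetric rank-2 tensor satisfies A_{ij} = -A_{ji}, so diagonal entries are zero.
The independent components are the upper-triangular entries: C(n, 2) = n(n-1)/2.
n = 25
C(25, 2) = 25 * 24 / 2 = 600 / 2 = 300

300


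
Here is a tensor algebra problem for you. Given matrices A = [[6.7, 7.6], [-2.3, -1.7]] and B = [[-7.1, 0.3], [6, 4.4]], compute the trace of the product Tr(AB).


Tr(AB) = sum_i (AB)_{ii} where (AB)_{ii} = sum_k A_{ik} B_{ki}.
(AB)_{11} = 6.7*-7.1 + 7.6*6 = -1.97
(AB)_{22} = -2.3*0.3 + -1.7*4.4 = -8.17
Tr(AB) = -1.97 + -8.17 = -10.14

-10.14


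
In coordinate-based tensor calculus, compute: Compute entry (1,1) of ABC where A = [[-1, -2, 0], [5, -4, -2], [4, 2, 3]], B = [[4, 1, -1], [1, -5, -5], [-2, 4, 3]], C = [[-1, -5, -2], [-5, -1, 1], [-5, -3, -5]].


(ABC)_{11} = sum_m (AB)_{1m} C_{m1}. First compute row 1 of AB.
(AB)_{11} = -1*4 + -2*1 + 0*-2 = -6
(AB)_{12} = -1*1 + -2*-5 + 0*4 = 9
(AB)_{13} = -1*-1 + -2*-5 + 0*3 = 11
Now contract with column 1 of C:
(AB)_{11} * C_{11} = -6 * -1 = 6
(AB)_{12} * C_{21} = 9 * -5 = -45
(AB)_{13} * C_{31} = 11 * -5 = -55
(ABC)_{11} = 6 + -45 + -55 = -94

-94


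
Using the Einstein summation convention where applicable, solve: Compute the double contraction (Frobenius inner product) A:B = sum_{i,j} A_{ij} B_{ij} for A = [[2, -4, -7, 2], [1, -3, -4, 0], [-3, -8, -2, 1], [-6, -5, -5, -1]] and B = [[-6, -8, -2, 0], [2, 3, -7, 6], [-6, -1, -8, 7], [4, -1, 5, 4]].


A:B = sum over all i,j of A_{ij} * B_{ij}.
Row 1: 2*-6=-12, -4*-8=32, -7*-2=14, 2*0=0 => row sum = 34
Row 2: 1*2=2, -3*3=-9, -4*-7=28, 0*6=0 => row sum = 21
Row 3: -3*-6=18, -8*-1=8, -2*-8=16, 1*7=7 => row sum = 49
Row 4: -6*4=-24, -5*-1=5, -5*5=-25, -1*4=-4 => row sum = -48
Total = 34 + 21 + 49 + -48 = 56

56


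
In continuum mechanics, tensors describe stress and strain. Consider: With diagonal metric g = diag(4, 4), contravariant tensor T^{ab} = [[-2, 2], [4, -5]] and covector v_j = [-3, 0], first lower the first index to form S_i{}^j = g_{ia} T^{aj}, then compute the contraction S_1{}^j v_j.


Step 1: lower the first index. For a diagonal metric, g_{ia} T^{aj} = g_{ii} T^{ij} (no sum on i).
g_{11} = 4
S_1{}^1 = 4 * T^{11} = 4 * -2 = -8
S_1{}^2 = 4 * T^{12} = 4 * 2 = 8
Step 2: contract S_1{}^j with v_j.
S_1{}^1 * v_1 = -8 * -3 = 24
S_1{}^2 * v_2 = 8 * 0 = 0
Result = 24 + 0 = 24

24


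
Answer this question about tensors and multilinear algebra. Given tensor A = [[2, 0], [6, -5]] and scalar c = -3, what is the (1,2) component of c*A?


Scalar multiplication: (cA)_{ij} = c * A_{ij}.
c = -3
A_{12} = 0
(cA)_{12} = -3 * 0 = 0

0


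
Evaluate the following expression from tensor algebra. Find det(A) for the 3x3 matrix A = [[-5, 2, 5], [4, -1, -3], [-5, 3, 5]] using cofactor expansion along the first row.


Expanding along the first row, det(A) = a11*M_11 - a12*M_12 + a13*M_13, where M_1j is the (1,j) minor.
Minor M_11 = -1*5 - -3*3 = 4
Minor M_12 = 4*5 - -3*-5 = 5
Minor M_13 = 4*3 - -1*-5 = 7
det = -5*(4) - 2*(5) + 5*(7)
    = -20 - 10 + 35
    = 5

5


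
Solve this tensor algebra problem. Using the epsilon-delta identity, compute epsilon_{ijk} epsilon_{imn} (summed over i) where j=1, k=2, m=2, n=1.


Using the identity: epsilon_{ijk} epsilon_{imn} = delta_{jm} delta_{kn} - delta_{jn} delta_{km}.
delta_{12} = 0
delta_{21} = 0
delta_{11} = 1
delta_{22} = 1
Result = 0 * 0 - 1 * 1 = 0 - 1 = -1

-1


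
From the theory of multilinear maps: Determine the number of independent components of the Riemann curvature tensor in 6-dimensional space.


The Riemann tensor in d dimensions has d^2(d^2 - 1)/12 independent components.
d = 6, so d^2 = 36
d^2 - 1 = 35
d^2(d^2 - 1) = 36 * 35 = 1260
Divide by 12: 1260 / 12 = 105

105


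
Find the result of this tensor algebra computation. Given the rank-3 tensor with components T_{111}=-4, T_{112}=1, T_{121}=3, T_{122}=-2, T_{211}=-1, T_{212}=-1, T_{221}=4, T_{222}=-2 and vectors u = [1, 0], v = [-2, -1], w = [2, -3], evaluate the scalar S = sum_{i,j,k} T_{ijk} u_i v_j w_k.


S = sum over i,j,k of T_{ijk} u_i v_j w_k. Expanding all 8 terms:
T_{111}*u_1*v_1*w_1 = -4*1*-2*2 = 16  (running total: 16)
T_{112}*u_1*v_1*w_2 = 1*1*-2*-3 = 6  (running total: 22)
T_{121}*u_1*v_2*w_1 = 3*1*-1*2 = -6  (running total: 16)
T_{122}*u_1*v_2*w_2 = -2*1*-1*-3 = -6  (running total: 10)
T_{211}*u_2*v_1*w_1 = -1*0*-2*2 = 0  (running total: 10)
T_{212}*u_2*v_1*w_2 = -1*0*-2*-3 = 0  (running total: 10)
T_{221}*u_2*v_2*w_1 = 4*0*-1*2 = 0  (running total: 10)
T_{222}*u_2*v_2*w_2 = -2*0*-1*-3 = 0  (running total: 10)
S = 10

10
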